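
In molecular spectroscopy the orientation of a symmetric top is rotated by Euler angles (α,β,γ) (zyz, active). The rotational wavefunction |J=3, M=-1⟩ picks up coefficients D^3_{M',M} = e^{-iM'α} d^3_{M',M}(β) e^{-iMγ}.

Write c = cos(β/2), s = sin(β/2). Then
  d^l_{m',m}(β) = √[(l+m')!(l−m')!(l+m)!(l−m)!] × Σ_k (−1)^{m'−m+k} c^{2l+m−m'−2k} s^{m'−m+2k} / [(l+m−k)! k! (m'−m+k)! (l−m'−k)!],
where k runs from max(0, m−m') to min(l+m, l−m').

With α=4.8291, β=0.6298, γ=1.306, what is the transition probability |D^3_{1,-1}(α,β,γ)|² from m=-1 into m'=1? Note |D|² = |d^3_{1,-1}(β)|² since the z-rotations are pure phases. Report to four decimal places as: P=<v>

First d^3_{1,-1}(β=0.6298), then the phase factors e^{-i(1)α} and e^{-i(-1)γ}:
Half-angle: c=0.950827, s=0.309721. N=√(24·2·2·24)=48.000000
k: max(0,(-1)−(1))=0 … min(3+(-1),3−(1))=2
  k=0: (−1)^2·48.0000/(8)·0.9508^4·0.3097^2 = +0.470436
  k=1: (−1)^3·48.0000/(6)·0.9508^2·0.3097^4 = -0.066555
  k=2: (−1)^4·48.0000/(48)·0.9508^0·0.3097^6 = +0.000883
d^3_{1,-1}(0.6298) = +0.470436 -0.066555 +0.000883 = +0.404764
|D^3_{1,-1}|² = |d^3_{1,-1}(β)|² = (+0.404764)² = 0.163834 (the z-rotation phases have unit modulus)

P=0.1638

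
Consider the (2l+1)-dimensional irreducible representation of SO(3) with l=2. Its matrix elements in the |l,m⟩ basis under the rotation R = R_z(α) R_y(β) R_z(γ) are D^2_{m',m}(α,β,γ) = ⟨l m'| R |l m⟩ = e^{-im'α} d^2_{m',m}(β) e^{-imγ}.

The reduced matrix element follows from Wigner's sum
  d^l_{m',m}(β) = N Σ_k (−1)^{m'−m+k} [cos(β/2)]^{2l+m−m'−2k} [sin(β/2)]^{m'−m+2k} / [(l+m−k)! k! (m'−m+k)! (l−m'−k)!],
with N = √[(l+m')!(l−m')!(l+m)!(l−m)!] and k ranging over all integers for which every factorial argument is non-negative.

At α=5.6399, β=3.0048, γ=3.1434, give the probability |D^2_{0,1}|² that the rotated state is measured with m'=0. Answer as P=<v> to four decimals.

P=0.0274

D^2_{0,1}(5.6399,3.0048,3.1434) = e^{-i·0·5.6399}·d^2_{0,1}(3.0048)·e^{-i·1·3.1434}. Compute d first:
Half-angle: c=0.068343, s=0.997662. N=√(2·2·6·1)=4.898979
k: max(0,(1)−(0))=1 … min(2+(1),2−(0))=2
  k=1: (−1)^0·4.8990/(2)·0.0683^3·0.9977^1 = +0.000780
  k=2: (−1)^1·4.8990/(2)·0.0683^1·0.9977^3 = -0.166234
d^2_{0,1}(3.0048) = +0.000780 -0.166234 = -0.165454
|D^2_{0,1}|² = |d^2_{0,1}(β)|² = (-0.165454)² = 0.027375 (the z-rotation phases have unit modulus)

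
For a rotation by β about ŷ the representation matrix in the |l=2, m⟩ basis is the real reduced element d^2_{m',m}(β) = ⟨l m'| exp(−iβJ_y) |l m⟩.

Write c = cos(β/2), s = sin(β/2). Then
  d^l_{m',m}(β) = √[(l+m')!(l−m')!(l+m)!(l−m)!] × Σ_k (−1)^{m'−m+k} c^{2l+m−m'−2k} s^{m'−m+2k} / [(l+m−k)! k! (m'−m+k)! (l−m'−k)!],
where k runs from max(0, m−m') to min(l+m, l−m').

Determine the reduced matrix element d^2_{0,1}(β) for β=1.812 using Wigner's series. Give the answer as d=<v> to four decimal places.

d^2_{0,1}(β=1.812) via Wigner's sum:
c=cos(1.812/2)=0.616899, s=sin(1.812/2)=0.787042; N=√[2·2·6·1]=4.898979
The bounds max(0,m−m')=1 and min(l+m,l−m')=2 give 2 terms
  k=1: (−1)^0·4.8990/(2)·0.6169^3·0.7870^1 = +0.452601
  k=2: (−1)^1·4.8990/(2)·0.6169^1·0.7870^3 = -0.736689
d^2_{0,1}(1.812) = +0.452601 -0.736689 = -0.284088

d=-0.2841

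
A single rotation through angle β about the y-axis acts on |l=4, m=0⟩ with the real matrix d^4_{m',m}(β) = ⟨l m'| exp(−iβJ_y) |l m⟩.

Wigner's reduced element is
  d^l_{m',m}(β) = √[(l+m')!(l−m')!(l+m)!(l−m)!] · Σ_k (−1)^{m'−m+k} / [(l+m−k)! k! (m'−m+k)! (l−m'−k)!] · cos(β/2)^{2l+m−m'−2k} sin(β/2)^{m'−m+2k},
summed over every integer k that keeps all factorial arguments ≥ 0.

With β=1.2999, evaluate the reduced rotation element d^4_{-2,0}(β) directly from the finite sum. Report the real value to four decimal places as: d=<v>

d=-0.1830

d^4_{-2,0}(β=1.2999) via Wigner's sum:
With c≡cos(β/2)=0.796114 and s≡sin(β/2)=0.605147, N=[2·720·24·24]^{1/2}=910.735966
The bounds max(0,m−m')=2 and min(l+m,l−m')=4 give 3 terms
  k=2: (−1)^0·910.7360/(96)·0.7961^6·0.6051^2 = +0.884493
  k=3: (−1)^1·910.7360/(36)·0.7961^4·0.6051^4 = -1.362804
  k=4: (−1)^2·910.7360/(96)·0.7961^2·0.6051^6 = +0.295281
d^4_{-2,0}(1.2999) = +0.884493 -1.362804 +0.295281 = -0.183031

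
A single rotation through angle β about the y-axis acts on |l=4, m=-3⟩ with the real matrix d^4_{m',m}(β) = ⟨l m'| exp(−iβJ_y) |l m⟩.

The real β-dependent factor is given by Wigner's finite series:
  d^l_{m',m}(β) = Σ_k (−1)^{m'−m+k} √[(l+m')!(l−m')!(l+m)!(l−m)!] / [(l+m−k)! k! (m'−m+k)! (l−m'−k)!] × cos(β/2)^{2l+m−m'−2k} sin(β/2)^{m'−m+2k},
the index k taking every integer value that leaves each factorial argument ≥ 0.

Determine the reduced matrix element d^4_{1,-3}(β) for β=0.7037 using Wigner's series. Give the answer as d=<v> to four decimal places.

d=0.1332

d^4_{1,-3}(β=0.7037) via Wigner's sum:
c=cos(0.7037/2)=0.938737, s=sin(0.7037/2)=0.344635; N=√[120·6·1·5040]=1904.940944
The bounds max(0,m−m')=0 and min(l+m,l−m')=1 give 2 terms
  k=0: (−1)^4·1904.9409/(144)·0.9387^4·0.3446^4 = +0.144921
  k=1: (−1)^5·1904.9409/(240)·0.9387^2·0.3446^6 = -0.011720
d^4_{1,-3}(0.7037) = +0.144921 -0.011720 = +0.133202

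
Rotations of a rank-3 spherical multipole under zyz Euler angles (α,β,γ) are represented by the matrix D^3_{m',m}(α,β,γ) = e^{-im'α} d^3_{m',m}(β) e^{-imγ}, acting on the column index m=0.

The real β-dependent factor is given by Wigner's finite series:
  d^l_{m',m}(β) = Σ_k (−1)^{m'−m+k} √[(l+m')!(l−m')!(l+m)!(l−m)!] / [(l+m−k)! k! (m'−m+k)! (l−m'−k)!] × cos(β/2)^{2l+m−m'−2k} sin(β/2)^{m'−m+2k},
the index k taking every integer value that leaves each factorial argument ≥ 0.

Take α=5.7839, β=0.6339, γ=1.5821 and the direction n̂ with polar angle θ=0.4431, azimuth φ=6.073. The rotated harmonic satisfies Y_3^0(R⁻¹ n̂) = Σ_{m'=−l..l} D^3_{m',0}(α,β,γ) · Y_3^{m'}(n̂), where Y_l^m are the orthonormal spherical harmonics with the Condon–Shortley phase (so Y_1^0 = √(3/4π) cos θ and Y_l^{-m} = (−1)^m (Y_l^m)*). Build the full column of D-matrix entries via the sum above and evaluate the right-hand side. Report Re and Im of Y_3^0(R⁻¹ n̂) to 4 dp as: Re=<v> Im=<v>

Re=0.6225 Im=0.0000

Need the full column D^3_{m',0} for m'=−3..3 at α=5.7839, β=0.6339, γ=1.5821.
cos(β/2)=0.950190, sin(β/2)=0.311670
d^3_{-3,0}: single k=3 term ⇒ +0.116153;  D = +0.008465-0.115844i
d^3_{-2,0}: k∈[2..3] ⇒ +0.433704 -0.046662 = +0.387042;  D = +0.209585-0.325385i
d^3_{-1,0}: k∈[1..3] ⇒ +0.836255 -0.269916 +0.009680 = +0.576019;  D = +0.505702-0.275797i
d^3_{0,0}: k∈[0..3] ⇒ +0.735976 -0.712648 +0.076673 -0.000917 = +0.099085;  D = +0.099085+0.000000i
d^3_{1,0}: k∈[0..2] ⇒ -0.836255 +0.269916 -0.009680 = -0.576019;  D = -0.505702-0.275797i
d^3_{2,0}: k∈[0..1] ⇒ +0.433704 -0.046662 = +0.387042;  D = +0.209585+0.325385i
d^3_{3,0}: single k=0 term ⇒ -0.116153;  D = -0.008465-0.115844i
Y_3^{m'}(θ=0.4431,φ=6.073) and Σ D·Y over m':
  (+0.0085-0.1158i)·(+0.0266+0.0194i)  (+0.2096-0.3254i)·(+0.1549+0.0693i)  (+0.5057-0.2758i)·(+0.4175+0.0891i)  (+0.0991+0.0000i)·(+0.3644+0.0000i)  (-0.5057-0.2758i)·(-0.4175+0.0891i)  (+0.2096+0.3254i)·(+0.1549-0.0693i)  (-0.0085-0.1158i)·(-0.0266+0.0194i)
Y_3^0(R⁻¹ n̂) = +0.622458-0.000000i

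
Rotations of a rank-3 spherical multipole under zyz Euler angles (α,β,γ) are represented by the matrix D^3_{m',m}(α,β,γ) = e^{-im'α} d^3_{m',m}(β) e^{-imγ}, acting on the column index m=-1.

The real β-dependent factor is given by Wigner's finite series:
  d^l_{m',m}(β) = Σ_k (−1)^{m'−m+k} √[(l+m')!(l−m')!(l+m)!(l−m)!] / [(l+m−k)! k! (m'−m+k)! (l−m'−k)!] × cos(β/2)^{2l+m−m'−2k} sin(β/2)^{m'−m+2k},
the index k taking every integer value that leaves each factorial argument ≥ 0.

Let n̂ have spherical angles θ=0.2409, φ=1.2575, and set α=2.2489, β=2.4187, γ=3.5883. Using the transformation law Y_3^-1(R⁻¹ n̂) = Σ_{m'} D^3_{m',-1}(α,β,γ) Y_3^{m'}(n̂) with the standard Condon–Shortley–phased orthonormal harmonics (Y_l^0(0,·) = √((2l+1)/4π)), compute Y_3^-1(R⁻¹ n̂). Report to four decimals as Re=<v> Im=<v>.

Re=0.2582 Im=0.0479

Need the full column D^3_{m',-1} for m'=−3..3 at α=2.2489, β=2.4187, γ=3.5883.
cos(β/2)=0.353627, sin(β/2)=0.935386
d^3_{-3,-1}: single k=2 term ⇒ +0.052992;  D = -0.032514-0.041845i
d^3_{-2,-1}: k∈[1..2] ⇒ +0.016358 -0.228898 = -0.212540;  D = +0.048893-0.206840i
d^3_{-1,-1}: k∈[0..2] ⇒ +0.001956 -0.109460 +0.574391 = +0.466886;  D = +0.421218-0.201390i
d^3_{0,-1}: k∈[0..2] ⇒ -0.017919 +0.376117 -0.877186 = -0.518988;  D = +0.468062+0.224202i
d^3_{1,-1}: k∈[0..2] ⇒ +0.082095 -0.765854 +0.669802 = -0.013958;  D = -0.003201-0.013586i
d^3_{2,-1}: k∈[0..1] ⇒ -0.228898 +0.800758 = +0.571860;  D = +0.351202-0.451310i
d^3_{3,-1}: single k=0 term ⇒ +0.370768;  D = -0.370715+0.006231i
Y_3^{m'}(θ=0.2409,φ=1.2575) and Σ D·Y over m':
  (-0.0325-0.0418i)·(-0.0046+0.0033i)  (+0.0489-0.2068i)·(-0.0458-0.0331i)  (+0.4212-0.2014i)·(+0.0883-0.2725i)  (+0.4681+0.2242i)·(+0.6217+0.0000i)  (-0.0032-0.0136i)·(-0.0883-0.2725i)  (+0.3512-0.4513i)·(-0.0458+0.0331i)  (-0.3707+0.0062i)·(+0.0046+0.0033i)
Y_3^-1(R⁻¹ n̂) = +0.258224+0.047880i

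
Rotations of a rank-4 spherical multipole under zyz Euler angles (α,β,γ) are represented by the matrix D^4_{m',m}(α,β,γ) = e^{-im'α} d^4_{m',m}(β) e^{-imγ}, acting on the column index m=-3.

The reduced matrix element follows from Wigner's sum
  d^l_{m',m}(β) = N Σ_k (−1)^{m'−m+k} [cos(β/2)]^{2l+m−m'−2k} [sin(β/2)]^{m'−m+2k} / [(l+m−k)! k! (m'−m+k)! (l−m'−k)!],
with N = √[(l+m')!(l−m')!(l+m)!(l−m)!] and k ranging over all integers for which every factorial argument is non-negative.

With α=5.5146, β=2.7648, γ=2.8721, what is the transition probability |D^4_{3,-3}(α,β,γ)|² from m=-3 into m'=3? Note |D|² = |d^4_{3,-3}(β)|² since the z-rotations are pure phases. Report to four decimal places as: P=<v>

Split into d^4_{3,-3}(β=2.7648) × two z-phases.
Half-angle: c=0.187284, s=0.982306. N=√(5040·1·1·5040)=5040.000000
The bounds max(0,m−m')=0 and min(l+m,l−m')=1 give 2 terms
  k=0: (−1)^6·5040.0000/(720)·0.1873^2·0.9823^6 = +0.220587
  k=1: (−1)^7·5040.0000/(5040)·0.1873^0·0.9823^8 = -0.866910
d^4_{3,-3}(2.7648) = +0.220587 -0.866910 = -0.646323
|D^4_{3,-3}|² = |d^4_{3,-3}(β)|² = (-0.646323)² = 0.417733 (the z-rotation phases have unit modulus)

P=0.4177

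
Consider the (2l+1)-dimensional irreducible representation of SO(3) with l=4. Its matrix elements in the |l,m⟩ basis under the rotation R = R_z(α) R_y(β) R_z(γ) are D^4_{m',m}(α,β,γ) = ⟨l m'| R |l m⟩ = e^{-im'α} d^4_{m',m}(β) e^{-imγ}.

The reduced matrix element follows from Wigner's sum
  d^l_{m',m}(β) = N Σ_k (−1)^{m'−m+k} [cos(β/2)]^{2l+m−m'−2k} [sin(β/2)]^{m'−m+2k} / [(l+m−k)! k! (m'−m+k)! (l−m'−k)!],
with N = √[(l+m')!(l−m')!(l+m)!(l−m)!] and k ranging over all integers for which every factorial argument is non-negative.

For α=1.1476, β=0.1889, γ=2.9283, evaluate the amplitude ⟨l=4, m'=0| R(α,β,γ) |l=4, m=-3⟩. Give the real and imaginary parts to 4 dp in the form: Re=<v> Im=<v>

Split into d^4_{0,-3}(β=0.1889) × two z-phases.
With c≡cos(β/2)=0.995543 and s≡sin(β/2)=0.094310, N=[24·24·1·5040]^{1/2}=1703.830978
Admissible k: 0..1 (factorial args all ≥0)
  k=0: (−1)^3·1703.8310/(144)·0.9955^5·0.0943^3 = -0.009706
  k=1: (−1)^4·1703.8310/(144)·0.9955^3·0.0943^5 = +0.000087
d^4_{0,-3}(0.1889) = -0.009706 +0.000087 = -0.009619
D = (+1.000000+0.000000i)·(-0.009619)·(-0.802169+0.597098i) = +0.007716-0.005743i

Re=0.0077 Im=-0.0057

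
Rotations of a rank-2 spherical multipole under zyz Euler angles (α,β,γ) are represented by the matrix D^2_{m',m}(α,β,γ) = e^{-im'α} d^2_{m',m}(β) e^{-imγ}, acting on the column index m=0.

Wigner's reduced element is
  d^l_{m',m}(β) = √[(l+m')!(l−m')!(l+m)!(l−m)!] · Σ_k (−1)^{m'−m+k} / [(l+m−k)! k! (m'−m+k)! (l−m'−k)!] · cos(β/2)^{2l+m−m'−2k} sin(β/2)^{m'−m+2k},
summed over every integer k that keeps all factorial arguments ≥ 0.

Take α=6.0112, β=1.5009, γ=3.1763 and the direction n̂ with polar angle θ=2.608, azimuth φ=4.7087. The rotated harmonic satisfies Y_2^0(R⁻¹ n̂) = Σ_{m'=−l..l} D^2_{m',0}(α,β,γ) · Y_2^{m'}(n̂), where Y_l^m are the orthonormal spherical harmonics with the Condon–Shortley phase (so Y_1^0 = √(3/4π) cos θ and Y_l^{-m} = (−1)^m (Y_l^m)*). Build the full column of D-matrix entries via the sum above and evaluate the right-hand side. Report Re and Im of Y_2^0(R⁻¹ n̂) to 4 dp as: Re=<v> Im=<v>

Re=-0.3102 Im=0.0000

Need the full column D^2_{m',0} for m'=−2..2 at α=6.0112, β=1.5009, γ=3.1763.
cos(β/2)=0.731382, sin(β/2)=0.681968
d^2_{-2,0}: single k=2 term ⇒ +0.609386;  D = +0.521427-0.315380i
d^2_{-1,0}: k∈[1..2] ⇒ +0.653540 -0.568214 = +0.085327;  D = +0.082190-0.022923i
d^2_{0,0}: k∈[0..2] ⇒ +0.286139 -0.995122 +0.216300 = -0.492684;  D = -0.492684+0.000000i
d^2_{1,0}: k∈[0..1] ⇒ -0.653540 +0.568214 = -0.085327;  D = -0.082190-0.022923i
d^2_{2,0}: single k=0 term ⇒ +0.609386;  D = +0.521427+0.315380i
Y_2^{m'}(θ=2.608,φ=4.7087) and Σ D·Y over m':
  (+0.5214-0.3154i)·(-0.0999-0.0007i)  (+0.0822-0.0229i)·(+0.0012-0.3383i)  (-0.4927+0.0000i)·(+0.3860+0.0000i)  (-0.0822-0.0229i)·(-0.0012-0.3383i)  (+0.5214+0.3154i)·(-0.0999+0.0007i)
Y_2^0(R⁻¹ n̂) = -0.310158+0.000000i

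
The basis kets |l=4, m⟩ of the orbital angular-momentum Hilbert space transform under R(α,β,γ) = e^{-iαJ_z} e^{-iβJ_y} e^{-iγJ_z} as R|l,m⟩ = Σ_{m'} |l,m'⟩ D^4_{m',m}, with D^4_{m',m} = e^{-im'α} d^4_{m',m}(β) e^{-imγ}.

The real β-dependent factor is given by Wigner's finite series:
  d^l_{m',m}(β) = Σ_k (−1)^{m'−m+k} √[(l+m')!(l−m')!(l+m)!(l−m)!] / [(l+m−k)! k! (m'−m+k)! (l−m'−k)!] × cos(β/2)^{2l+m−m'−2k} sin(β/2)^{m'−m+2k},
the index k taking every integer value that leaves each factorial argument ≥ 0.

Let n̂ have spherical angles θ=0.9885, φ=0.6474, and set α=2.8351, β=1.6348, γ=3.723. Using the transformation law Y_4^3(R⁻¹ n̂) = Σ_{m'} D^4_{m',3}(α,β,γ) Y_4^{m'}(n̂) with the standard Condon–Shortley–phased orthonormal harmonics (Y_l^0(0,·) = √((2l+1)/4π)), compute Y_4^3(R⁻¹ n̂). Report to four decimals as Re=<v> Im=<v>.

Re=0.2131 Im=0.3454

Need the full column D^4_{m',3} for m'=−4..4 at α=2.8351, β=1.6348, γ=3.723.
cos(β/2)=0.684120, sin(β/2)=0.729370
d^4_{-4,3}: single k=7 term ⇒ +0.212476;  D = +0.209363+0.036240i
d^4_{-3,3}: k∈[6..7] ⇒ +0.493229 -0.080091 = +0.413138;  D = -0.366853-0.190006i
d^4_{-2,3}: k∈[5..6] ⇒ +0.741857 -0.281080 = +0.460777;  D = +0.326148+0.325488i
d^4_{-1,3}: k∈[4..5] ⇒ +0.820046 -0.559269 = +0.260778;  D = -0.120403-0.231318i
d^4_{0,3}: k∈[3..4] ⇒ +0.687968 -0.781986 = -0.094018;  D = -0.016224-0.092608i
d^4_{1,3}: k∈[2..3] ⇒ +0.432871 -0.820046 = -0.387175;  D = -0.051368+0.383752i
d^4_{2,3}: k∈[1..2] ⇒ +0.191398 -0.652663 = -0.461266;  D = +0.196287-0.417417i
d^4_{3,3}: k∈[0..1] ⇒ +0.047980 -0.381757 = -0.333777;  D = -0.226549+0.245117i
d^4_{4,3}: single k=0 term ⇒ -0.144683;  D = +0.125684-0.071671i
Y_4^{m'}(θ=0.9885,φ=0.6474) and Σ D·Y over m':
  (+0.2094+0.0362i)·(-0.1834-0.1129i)  (-0.3669-0.1900i)·(-0.1455-0.3737i)  (+0.3261+0.3255i)·(+0.0710-0.2508i)  (-0.1204-0.2313i)·(-0.1530+0.1157i)  (-0.0162-0.0926i)·(-0.3038+0.0000i)  (-0.0514+0.3838i)·(+0.1530+0.1157i)  (+0.1963-0.4174i)·(+0.0710+0.2508i)  (-0.2265+0.2451i)·(+0.1455-0.3737i)  (+0.1257-0.0717i)·(-0.1834+0.1129i)
Y_4^3(R⁻¹ n̂) = +0.213056+0.345413i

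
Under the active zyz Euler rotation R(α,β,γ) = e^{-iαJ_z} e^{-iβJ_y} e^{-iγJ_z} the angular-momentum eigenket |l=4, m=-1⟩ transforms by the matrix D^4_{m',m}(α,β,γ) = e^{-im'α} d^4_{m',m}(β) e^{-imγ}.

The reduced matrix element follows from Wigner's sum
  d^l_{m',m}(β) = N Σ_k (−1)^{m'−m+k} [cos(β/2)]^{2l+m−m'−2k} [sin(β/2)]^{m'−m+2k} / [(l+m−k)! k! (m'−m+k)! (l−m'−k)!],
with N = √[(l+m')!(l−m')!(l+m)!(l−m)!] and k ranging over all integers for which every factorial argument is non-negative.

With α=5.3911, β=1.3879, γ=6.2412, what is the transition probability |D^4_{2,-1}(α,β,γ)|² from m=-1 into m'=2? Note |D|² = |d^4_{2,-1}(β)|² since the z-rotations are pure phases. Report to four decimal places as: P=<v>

D^4_{2,-1}(5.3911,1.3879,6.2412) = e^{-i·2·5.3911}·d^4_{2,-1}(1.3879)·e^{-i·-1·6.2412}. Compute d first:
Half-angle: c=0.768726, s=0.639579. N=√(720·2·6·120)=1018.233765
Admissible k: 0..2 (factorial args all ≥0)
  k=0: (−1)^3·1018.2338/(72)·0.7687^5·0.6396^3 = -0.993239
  k=1: (−1)^4·1018.2338/(48)·0.7687^3·0.6396^5 = +1.031312
  k=2: (−1)^5·1018.2338/(240)·0.7687^1·0.6396^7 = -0.142779
d^4_{2,-1}(1.3879) = -0.993239 +1.031312 -0.142779 = -0.104706
|D^4_{2,-1}|² = |d^4_{2,-1}(β)|² = (-0.104706)² = 0.010963 (the z-rotation phases have unit modulus)

P=0.0110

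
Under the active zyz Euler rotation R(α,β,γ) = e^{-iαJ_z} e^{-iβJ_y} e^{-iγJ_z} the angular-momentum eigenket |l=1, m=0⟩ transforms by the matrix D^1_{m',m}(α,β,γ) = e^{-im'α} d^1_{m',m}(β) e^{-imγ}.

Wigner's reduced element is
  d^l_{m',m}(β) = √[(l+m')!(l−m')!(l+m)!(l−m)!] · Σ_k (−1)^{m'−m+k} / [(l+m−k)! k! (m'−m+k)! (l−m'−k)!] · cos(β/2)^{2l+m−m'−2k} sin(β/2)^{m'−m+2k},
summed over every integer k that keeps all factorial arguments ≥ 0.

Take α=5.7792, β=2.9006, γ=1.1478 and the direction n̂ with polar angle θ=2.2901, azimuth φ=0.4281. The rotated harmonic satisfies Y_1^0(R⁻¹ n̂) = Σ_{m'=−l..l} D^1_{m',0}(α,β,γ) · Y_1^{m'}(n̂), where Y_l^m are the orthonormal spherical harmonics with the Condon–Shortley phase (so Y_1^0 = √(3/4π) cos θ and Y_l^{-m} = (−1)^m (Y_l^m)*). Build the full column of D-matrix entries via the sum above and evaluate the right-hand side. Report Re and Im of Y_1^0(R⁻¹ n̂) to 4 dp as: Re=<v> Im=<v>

Re=0.3649 Im=0.0000

Need the full column D^1_{m',0} for m'=−1..1 at α=5.7792, β=2.9006, γ=1.1478.
cos(β/2)=0.120205, sin(β/2)=0.992749
d^1_{-1,0}: single k=1 term ⇒ +0.168763;  D = +0.147780-0.081499i
d^1_{0,0}: k∈[0..1] ⇒ +0.014449 -0.985551 = -0.971102;  D = -0.971102+0.000000i
d^1_{1,0}: single k=0 term ⇒ -0.168763;  D = -0.147780-0.081499i
Y_1^{m'}(θ=2.2901,φ=0.4281) and Σ D·Y over m':
  (+0.1478-0.0815i)·(+0.2364-0.1079i)  (-0.9711+0.0000i)·(-0.3219+0.0000i)  (-0.1478-0.0815i)·(-0.2364-0.1079i)
Y_1^0(R⁻¹ n̂) = +0.364916+0.000000i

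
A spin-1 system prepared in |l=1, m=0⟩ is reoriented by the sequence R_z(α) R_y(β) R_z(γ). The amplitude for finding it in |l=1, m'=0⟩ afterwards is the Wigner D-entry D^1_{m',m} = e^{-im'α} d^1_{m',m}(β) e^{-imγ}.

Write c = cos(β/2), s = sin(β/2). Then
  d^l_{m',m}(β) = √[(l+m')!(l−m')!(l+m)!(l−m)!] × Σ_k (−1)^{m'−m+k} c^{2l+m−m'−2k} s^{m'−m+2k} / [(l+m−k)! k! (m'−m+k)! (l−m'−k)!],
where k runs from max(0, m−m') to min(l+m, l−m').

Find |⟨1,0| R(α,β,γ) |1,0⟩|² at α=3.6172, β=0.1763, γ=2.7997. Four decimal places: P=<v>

D^1_{0,0}(3.6172,0.1763,2.7997) = e^{-i·0·3.6172}·d^1_{0,0}(0.1763)·e^{-i·0·2.7997}. Compute d first:
c=cos(0.1763/2)=0.996117, s=sin(0.1763/2)=0.088036; N=√[1·1·1·1]=1.000000
k: max(0,(0)−(0))=0 … min(1+(0),1−(0))=1
  k=0: (−1)^0·1.0000/(1)·0.9961^2·0.0880^0 = +0.992250
  k=1: (−1)^1·1.0000/(1)·0.9961^0·0.0880^2 = -0.007750
d^1_{0,0}(0.1763) = +0.992250 -0.007750 = +0.984499
|D^1_{0,0}|² = |d^1_{0,0}(β)|² = (+0.984499)² = 0.969239 (the z-rotation phases have unit modulus)

P=0.9692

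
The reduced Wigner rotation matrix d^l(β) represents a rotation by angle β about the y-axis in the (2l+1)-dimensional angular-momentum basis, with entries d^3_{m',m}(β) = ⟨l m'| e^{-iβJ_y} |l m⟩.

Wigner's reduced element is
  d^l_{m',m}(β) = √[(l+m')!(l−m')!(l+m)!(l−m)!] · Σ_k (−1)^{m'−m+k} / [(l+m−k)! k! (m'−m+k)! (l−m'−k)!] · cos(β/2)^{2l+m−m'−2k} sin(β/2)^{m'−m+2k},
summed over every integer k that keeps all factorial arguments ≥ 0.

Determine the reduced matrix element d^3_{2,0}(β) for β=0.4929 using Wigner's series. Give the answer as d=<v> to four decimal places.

d^3_{2,0}(β=0.4929) via Wigner's sum:
Half-angle: c=0.969785, s=0.243963. N=√(120·1·6·6)=65.726707
k: max(0,(0)−(2))=0 … min(3+(0),3−(2))=1
  k=0: (−1)^2·65.7267/(12)·0.9698^4·0.2440^2 = +0.288343
  k=1: (−1)^3·65.7267/(12)·0.9698^2·0.2440^4 = -0.018248
d^3_{2,0}(0.4929) = +0.288343 -0.018248 = +0.270095

d=0.2701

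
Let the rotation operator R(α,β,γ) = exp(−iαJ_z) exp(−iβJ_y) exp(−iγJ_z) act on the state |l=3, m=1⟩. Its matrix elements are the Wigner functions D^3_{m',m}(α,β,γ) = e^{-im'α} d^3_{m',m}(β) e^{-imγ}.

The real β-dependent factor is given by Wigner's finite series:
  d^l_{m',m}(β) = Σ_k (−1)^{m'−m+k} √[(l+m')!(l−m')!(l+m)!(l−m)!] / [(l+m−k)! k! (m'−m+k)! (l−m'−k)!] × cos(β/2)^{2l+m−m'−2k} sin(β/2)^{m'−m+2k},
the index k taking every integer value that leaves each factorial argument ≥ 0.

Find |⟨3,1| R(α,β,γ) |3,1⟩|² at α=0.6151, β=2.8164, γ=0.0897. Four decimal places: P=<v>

P=0.0207

D^3_{1,1}(0.6151,2.8164,0.0897) = e^{-i·1·0.6151}·d^3_{1,1}(2.8164)·e^{-i·1·0.0897}. Compute d first:
c=cos(2.8164/2)=0.161881, s=sin(2.8164/2)=0.986810; N=√[24·2·24·2]=48.000000
Admissible k: 0..2 (factorial args all ≥0)
  k=0: (−1)^0·48.0000/(48)·0.1619^6·0.9868^0 = +0.000018
  k=1: (−1)^1·48.0000/(6)·0.1619^4·0.9868^2 = -0.005350
  k=2: (−1)^2·48.0000/(8)·0.1619^2·0.9868^4 = +0.149100
d^3_{1,1}(2.8164) = +0.000018 -0.005350 +0.149100 = +0.143768
|D^3_{1,1}|² = |d^3_{1,1}(β)|² = (+0.143768)² = 0.020669 (the z-rotation phases have unit modulus)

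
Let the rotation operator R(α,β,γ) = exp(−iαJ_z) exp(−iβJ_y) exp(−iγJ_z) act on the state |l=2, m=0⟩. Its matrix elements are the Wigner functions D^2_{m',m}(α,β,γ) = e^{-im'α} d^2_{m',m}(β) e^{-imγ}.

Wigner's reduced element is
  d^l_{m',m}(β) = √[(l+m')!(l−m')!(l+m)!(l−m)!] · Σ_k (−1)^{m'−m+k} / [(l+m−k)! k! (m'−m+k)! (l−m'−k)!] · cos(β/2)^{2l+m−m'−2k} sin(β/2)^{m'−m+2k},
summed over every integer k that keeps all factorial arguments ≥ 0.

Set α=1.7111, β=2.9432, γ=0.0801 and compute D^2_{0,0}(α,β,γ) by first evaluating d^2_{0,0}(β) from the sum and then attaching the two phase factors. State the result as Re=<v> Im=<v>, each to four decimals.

First d^2_{0,0}(β=2.9432), then the phase factors e^{-i(0)α} and e^{-i(0)γ}:
With c≡cos(β/2)=0.099034 and s≡sin(β/2)=0.995084, N=[2·2·2·2]^{1/2}=4.000000
The bounds max(0,m−m')=0 and min(l+m,l−m')=2 give 3 terms
  k=0: (−1)^0·4.0000/(4)·0.0990^4·0.9951^0 = +0.000096
  k=1: (−1)^1·4.0000/(1)·0.0990^2·0.9951^2 = -0.038846
  k=2: (−1)^2·4.0000/(4)·0.0990^0·0.9951^4 = +0.980481
d^2_{0,0}(2.9432) = +0.000096 -0.038846 +0.980481 = +0.941731
Attach z-rotation phases: D = e^{-i(0)(1.7111)}·(+0.941731)·e^{-i(0)(0.0801)} = +0.941731+0.000000i

Re=0.9417 Im=0.0000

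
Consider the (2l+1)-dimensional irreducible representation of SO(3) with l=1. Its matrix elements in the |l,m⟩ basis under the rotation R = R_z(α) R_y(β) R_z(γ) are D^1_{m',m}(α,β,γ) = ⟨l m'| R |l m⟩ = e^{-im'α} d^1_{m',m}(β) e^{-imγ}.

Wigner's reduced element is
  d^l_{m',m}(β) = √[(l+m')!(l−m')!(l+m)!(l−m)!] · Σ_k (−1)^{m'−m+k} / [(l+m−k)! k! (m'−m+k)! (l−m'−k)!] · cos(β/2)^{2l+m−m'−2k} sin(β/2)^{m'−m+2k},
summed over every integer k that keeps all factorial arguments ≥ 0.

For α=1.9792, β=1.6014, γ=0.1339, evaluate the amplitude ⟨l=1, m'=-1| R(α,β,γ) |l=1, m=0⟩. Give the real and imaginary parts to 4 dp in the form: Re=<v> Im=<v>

Re=-0.2807 Im=0.6486

First d^1_{-1,0}(β=1.6014), then the phase factors e^{-i(-1)α} and e^{-i(0)γ}:
Half-angle: c=0.696204, s=0.717844. N=√(1·2·1·1)=1.414214
The bounds max(0,m−m')=1 and min(l+m,l−m')=1 give 1 term
  k=1: (−1)^0·1.4142/(1)·0.6962^1·0.7178^1 = +0.706776
d^1_{-1,0}(1.6014) = +0.706776
Attach z-rotation phases: D = e^{-i(-1)(1.9792)}·(+0.706776)·e^{-i(0)(0.1339)} = -0.280692+0.648648i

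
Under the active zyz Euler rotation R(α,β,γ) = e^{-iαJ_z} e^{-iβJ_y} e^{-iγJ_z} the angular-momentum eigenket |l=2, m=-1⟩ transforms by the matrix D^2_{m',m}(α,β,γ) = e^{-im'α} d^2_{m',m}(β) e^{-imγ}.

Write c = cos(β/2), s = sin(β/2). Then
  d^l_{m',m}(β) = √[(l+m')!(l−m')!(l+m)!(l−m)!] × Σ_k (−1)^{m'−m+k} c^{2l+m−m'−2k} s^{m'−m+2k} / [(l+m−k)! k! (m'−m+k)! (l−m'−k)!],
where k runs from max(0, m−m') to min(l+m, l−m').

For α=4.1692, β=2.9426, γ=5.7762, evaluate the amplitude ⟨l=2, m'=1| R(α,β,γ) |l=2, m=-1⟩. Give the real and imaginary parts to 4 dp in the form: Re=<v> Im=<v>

Split into d^2_{1,-1}(β=2.9426) × two z-phases.
c=cos(2.9426/2)=0.099332, s=sin(2.9426/2)=0.995054; N=√[6·1·1·6]=6.000000
Admissible k: 0..1 (factorial args all ≥0)
  k=0: (−1)^2·6.0000/(2)·0.0993^2·0.9951^2 = +0.029309
  k=1: (−1)^3·6.0000/(6)·0.0993^0·0.9951^4 = -0.980364
d^2_{1,-1}(2.9426) = +0.029309 -0.980364 = -0.951055
D = (-0.516869+0.856065i)·(-0.951055)·(+0.874212-0.485544i) = +0.034424-0.950432i

Re=0.0344 Im=-0.9504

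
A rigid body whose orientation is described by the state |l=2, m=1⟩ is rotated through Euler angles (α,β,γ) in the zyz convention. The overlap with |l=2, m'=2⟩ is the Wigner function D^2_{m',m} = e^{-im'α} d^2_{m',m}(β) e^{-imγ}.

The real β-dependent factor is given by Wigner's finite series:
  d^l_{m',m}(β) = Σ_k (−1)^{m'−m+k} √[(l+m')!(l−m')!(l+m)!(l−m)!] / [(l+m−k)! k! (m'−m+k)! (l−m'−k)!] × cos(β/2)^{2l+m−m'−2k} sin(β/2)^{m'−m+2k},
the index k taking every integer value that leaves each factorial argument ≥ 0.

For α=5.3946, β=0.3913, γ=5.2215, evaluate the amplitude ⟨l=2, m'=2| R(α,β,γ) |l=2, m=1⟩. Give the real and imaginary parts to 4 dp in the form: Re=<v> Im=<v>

First d^2_{2,1}(β=0.3913), then the phase factors e^{-i(2)α} and e^{-i(1)γ}:
c=cos(0.3913/2)=0.980922, s=sin(0.3913/2)=0.194404; N=√[24·1·6·1]=12.000000
k: max(0,(1)−(2))=0 … min(2+(1),2−(2))=0
  k=0: (−1)^1·12.0000/(6)·0.9809^3·0.1944^1 = -0.366977
d^2_{2,1}(0.3913) = -0.366977
D = (-0.204912+0.978780i)·(-0.366977)·(+0.487401+0.873178i) = +0.350288-0.109408i

Re=0.3503 Im=-0.1094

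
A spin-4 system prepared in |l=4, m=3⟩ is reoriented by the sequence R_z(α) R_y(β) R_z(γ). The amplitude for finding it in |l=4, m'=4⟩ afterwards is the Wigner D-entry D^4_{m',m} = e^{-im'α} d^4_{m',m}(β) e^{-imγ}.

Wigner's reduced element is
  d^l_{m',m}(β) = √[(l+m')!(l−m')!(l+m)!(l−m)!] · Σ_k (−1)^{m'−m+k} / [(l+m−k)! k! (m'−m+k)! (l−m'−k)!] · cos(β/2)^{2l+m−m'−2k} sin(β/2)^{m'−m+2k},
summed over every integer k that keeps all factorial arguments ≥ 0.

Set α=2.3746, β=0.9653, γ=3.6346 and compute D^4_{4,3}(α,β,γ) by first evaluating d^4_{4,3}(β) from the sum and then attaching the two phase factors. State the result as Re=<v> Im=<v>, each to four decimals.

Re=-0.0102 Im=0.5615

D^4_{4,3}(2.3746,0.9653,3.6346) = e^{-i·4·2.3746}·d^4_{4,3}(0.9653)·e^{-i·3·3.6346}. Compute d first:
Half-angle: c=0.885768, s=0.464128. N=√(40320·1·5040·1)=14255.272709
k: max(0,(3)−(4))=0 … min(4+(3),4−(4))=0
  k=0: (−1)^1·14255.2727/(5040)·0.8858^7·0.4641^1 = -0.561595
d^4_{4,3}(0.9653) = -0.561595
Attach z-rotation phases: D = e^{-i(4)(2.3746)}·(-0.561595)·e^{-i(3)(3.6346)} = -0.010194+0.561502i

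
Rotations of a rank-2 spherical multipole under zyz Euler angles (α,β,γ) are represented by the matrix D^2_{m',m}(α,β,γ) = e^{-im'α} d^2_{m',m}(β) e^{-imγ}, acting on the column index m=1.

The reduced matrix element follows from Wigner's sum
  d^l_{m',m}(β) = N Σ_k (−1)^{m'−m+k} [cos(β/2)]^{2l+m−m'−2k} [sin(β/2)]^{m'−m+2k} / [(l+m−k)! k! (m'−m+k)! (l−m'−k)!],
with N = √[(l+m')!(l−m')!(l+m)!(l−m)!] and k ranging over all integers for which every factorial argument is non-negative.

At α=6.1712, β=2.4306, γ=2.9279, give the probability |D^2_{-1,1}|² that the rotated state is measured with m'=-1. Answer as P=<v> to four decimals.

P=0.2052

D^2_{-1,1}(6.1712,2.4306,2.9279) = e^{-i·-1·6.1712}·d^2_{-1,1}(2.4306)·e^{-i·1·2.9279}. Compute d first:
c=cos(2.4306/2)=0.348056, s=sin(2.4306/2)=0.937474; N=√[1·6·6·1]=6.000000
Admissible k: 2..3 (factorial args all ≥0)
  k=2: (−1)^0·6.0000/(2)·0.3481^2·0.9375^2 = +0.319402
  k=3: (−1)^1·6.0000/(6)·0.3481^0·0.9375^4 = -0.772390
d^2_{-1,1}(2.4306) = +0.319402 -0.772390 = -0.452988
|D^2_{-1,1}|² = |d^2_{-1,1}(β)|² = (-0.452988)² = 0.205199 (the z-rotation phases have unit modulus)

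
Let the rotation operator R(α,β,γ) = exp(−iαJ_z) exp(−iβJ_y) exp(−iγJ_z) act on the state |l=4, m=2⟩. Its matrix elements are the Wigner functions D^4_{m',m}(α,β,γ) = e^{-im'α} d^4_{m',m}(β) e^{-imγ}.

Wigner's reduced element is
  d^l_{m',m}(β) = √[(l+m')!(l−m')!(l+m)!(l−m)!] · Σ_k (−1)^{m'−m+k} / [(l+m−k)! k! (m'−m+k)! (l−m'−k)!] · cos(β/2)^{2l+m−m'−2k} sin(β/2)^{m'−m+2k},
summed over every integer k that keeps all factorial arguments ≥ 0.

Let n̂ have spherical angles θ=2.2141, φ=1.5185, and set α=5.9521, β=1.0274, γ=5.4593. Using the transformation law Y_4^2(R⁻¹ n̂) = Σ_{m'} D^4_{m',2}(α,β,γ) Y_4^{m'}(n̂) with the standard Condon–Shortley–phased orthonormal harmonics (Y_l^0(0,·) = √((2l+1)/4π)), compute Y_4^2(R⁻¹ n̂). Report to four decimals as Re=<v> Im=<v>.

Re=-0.1436 Im=-0.1184

Need the full column D^4_{m',2} for m'=−4..4 at α=5.9521, β=1.0274, γ=5.4593.
cos(β/2)=0.870932, sin(β/2)=0.491403
d^4_{-4,2}: single k=6 term ⇒ +0.056516;  D = +0.053586+0.017962i
d^4_{-3,2}: k∈[5..6] ⇒ +0.212485 -0.022548 = +0.189936;  D = +0.150685+0.115628i
d^4_{-2,2}: k∈[4..6] ⇒ +0.503246 -0.128167 +0.003400 = +0.378479;  D = +0.209058+0.315501i
d^4_{-1,2}: k∈[3..5] ⇒ +0.840912 -0.401558 +0.025567 = +0.464921;  D = +0.116874+0.449991i
d^4_{0,2}: k∈[2..4] ⇒ +0.999777 -0.848748 +0.101325 = +0.252354;  D = -0.019406+0.251607i
d^4_{1,2}: k∈[1..3] ⇒ +0.792437 -1.261368 +0.267706 = -0.201225;  D = +0.079852-0.184703i
d^4_{2,2}: k∈[0..2] ⇒ +0.331036 -1.264629 +0.503246 = -0.430348;  D = +0.289906-0.318046i
d^4_{3,2}: k∈[0..1] ⇒ -0.698864 +0.667453 = -0.031411;  D = +0.027557-0.015075i
d^4_{4,2}: single k=0 term ⇒ +0.557649;  D = -0.549659+0.094059i
Y_4^{m'}(θ=2.2141,φ=1.5185) and Σ D·Y over m':
  (+0.0536+0.0180i)·(+0.1774+0.0377i)  (+0.1507+0.1156i)·(+0.0601-0.3799i)  (+0.2091+0.3155i)·(-0.3235-0.0340i)  (+0.1169+0.4500i)·(+0.0057-0.1091i)  (-0.0194+0.2516i)·(-0.3452+0.0000i)  (+0.0799-0.1847i)·(-0.0057-0.1091i)  (+0.2899-0.3180i)·(-0.3235+0.0340i)  (+0.0276-0.0151i)·(-0.0601-0.3799i)  (-0.5497+0.0941i)·(+0.1774-0.0377i)
Y_4^2(R⁻¹ n̂) = -0.143569-0.118386i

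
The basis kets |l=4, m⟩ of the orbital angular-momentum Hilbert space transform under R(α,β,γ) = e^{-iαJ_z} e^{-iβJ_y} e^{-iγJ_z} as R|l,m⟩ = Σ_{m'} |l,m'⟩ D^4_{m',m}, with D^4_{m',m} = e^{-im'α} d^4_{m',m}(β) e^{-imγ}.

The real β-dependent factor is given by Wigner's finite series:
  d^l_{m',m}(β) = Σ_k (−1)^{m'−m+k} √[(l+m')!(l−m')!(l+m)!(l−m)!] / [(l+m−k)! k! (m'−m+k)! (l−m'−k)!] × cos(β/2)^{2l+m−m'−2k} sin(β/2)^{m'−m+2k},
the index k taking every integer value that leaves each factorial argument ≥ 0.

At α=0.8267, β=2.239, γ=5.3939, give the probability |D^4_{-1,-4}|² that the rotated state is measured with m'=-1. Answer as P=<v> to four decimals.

P=0.0074

Split into d^4_{-1,-4}(β=2.239) × two z-phases.
c=cos(2.239/2)=0.436132, s=sin(2.239/2)=0.899882; N=√[6·120·1·40320]=5387.986637
k: max(0,(-4)−(-1))=0 … min(4+(-4),4−(-1))=0
  k=0: (−1)^3·5387.9866/(720)·0.4361^5·0.8999^3 = -0.086049
d^4_{-1,-4}(2.239) = -0.086049
|D^4_{-1,-4}|² = |d^4_{-1,-4}(β)|² = (-0.086049)² = 0.007404 (the z-rotation phases have unit modulus)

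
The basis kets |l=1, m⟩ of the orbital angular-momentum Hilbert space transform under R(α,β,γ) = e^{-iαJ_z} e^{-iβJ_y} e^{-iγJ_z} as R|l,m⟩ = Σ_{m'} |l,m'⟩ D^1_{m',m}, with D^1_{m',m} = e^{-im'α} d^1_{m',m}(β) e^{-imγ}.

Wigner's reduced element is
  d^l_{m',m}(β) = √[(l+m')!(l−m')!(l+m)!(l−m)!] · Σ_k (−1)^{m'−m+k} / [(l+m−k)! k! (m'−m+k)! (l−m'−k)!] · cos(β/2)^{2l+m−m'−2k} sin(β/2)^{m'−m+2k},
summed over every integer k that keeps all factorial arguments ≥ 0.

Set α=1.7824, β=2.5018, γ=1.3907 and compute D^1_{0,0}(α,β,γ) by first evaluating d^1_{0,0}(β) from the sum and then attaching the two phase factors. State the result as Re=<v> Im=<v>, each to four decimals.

Split into d^1_{0,0}(β=2.5018) × two z-phases.
With c≡cos(β/2)=0.314468 and s≡sin(β/2)=0.949268, N=[1·1·1·1]^{1/2}=1.000000
k: max(0,(0)−(0))=0 … min(1+(0),1−(0))=1
  k=0: (−1)^0·1.0000/(1)·0.3145^2·0.9493^0 = +0.098890
  k=1: (−1)^1·1.0000/(1)·0.3145^0·0.9493^2 = -0.901110
d^1_{0,0}(2.5018) = +0.098890 -0.901110 = -0.802220
Phases: e^{-i·(0)·1.7824}=+1.000000+0.000000i, e^{-i·(0)·1.3907}=+1.000000+0.000000i ⇒ D=-0.802220+0.000000i

Re=-0.8022 Im=0.0000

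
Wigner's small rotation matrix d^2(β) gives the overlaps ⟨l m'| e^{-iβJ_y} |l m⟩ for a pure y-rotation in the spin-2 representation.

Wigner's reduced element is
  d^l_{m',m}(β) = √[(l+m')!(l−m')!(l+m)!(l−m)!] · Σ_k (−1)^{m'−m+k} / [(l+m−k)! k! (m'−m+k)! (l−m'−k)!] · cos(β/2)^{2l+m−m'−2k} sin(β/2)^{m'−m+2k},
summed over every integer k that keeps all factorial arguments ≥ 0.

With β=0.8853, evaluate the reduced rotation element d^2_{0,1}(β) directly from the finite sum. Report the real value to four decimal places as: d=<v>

d=0.6002

d^2_{0,1}(β=0.8853) via Wigner's sum:
Half-angle: c=0.903620, s=0.428336. N=√(2·2·6·1)=4.898979
Admissible k: 1..2 (factorial args all ≥0)
  k=1: (−1)^0·4.8990/(2)·0.9036^3·0.4283^1 = +0.774135
  k=2: (−1)^1·4.8990/(2)·0.9036^1·0.4283^3 = -0.173946
d^2_{0,1}(0.8853) = +0.774135 -0.173946 = +0.600190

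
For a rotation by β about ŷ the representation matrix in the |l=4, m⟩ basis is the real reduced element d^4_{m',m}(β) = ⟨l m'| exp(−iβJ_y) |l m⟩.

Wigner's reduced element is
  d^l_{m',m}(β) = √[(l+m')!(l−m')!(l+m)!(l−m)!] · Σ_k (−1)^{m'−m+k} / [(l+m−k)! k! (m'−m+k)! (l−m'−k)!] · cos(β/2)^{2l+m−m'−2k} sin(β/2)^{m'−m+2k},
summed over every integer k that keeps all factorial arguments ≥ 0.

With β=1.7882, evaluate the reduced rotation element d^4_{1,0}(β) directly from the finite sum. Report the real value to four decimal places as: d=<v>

d=-0.3149

d^4_{1,0}(β=1.7882) via Wigner's sum:
c=cos(1.7882/2)=0.626221, s=sin(1.7882/2)=0.779646; N=√[120·6·24·24]=643.987578
The bounds max(0,m−m')=0 and min(l+m,l−m')=3 give 4 terms
  k=0: (−1)^1·643.9876/(144)·0.6262^7·0.7796^1 = -0.131675
  k=1: (−1)^2·643.9876/(24)·0.6262^5·0.7796^3 = +1.224604
  k=2: (−1)^3·643.9876/(24)·0.6262^3·0.7796^5 = -1.898171
  k=3: (−1)^4·643.9876/(144)·0.6262^1·0.7796^7 = +0.490370
d^4_{1,0}(1.7882) = -0.131675 +1.224604 -1.898171 +0.490370 = -0.314873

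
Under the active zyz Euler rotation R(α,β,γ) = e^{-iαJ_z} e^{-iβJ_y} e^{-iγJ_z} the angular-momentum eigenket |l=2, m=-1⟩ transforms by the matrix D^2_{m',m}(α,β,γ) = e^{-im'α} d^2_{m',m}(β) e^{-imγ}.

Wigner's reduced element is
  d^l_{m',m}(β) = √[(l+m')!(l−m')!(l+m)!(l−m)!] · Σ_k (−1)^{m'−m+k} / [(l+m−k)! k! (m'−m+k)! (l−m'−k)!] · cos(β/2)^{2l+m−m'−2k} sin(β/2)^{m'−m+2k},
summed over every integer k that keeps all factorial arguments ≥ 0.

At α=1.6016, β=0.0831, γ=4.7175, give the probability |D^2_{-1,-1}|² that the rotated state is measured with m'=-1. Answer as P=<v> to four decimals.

P=0.9828

Split into d^2_{-1,-1}(β=0.0831) × two z-phases.
With c≡cos(β/2)=0.999137 and s≡sin(β/2)=0.041538, N=[1·6·1·6]^{1/2}=6.000000
k: max(0,(-1)−(-1))=0 … min(2+(-1),2−(-1))=1
  k=0: (−1)^0·6.0000/(6)·0.9991^4·0.0415^0 = +0.996552
  k=1: (−1)^1·6.0000/(2)·0.9991^2·0.0415^2 = -0.005167
d^2_{-1,-1}(0.0831) = +0.996552 -0.005167 = +0.991385
|D^2_{-1,-1}|² = |d^2_{-1,-1}(β)|² = (+0.991385)² = 0.982844 (the z-rotation phases have unit modulus)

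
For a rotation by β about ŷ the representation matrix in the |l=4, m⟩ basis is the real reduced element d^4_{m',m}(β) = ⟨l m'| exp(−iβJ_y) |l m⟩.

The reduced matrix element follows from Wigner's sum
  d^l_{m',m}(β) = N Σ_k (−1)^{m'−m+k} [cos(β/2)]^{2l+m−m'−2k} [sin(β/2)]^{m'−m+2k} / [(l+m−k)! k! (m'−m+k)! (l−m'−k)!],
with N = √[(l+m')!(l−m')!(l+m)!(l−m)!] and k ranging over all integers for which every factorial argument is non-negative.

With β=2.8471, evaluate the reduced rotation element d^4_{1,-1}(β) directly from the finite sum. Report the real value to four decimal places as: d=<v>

d=-0.6274

d^4_{1,-1}(β=2.8471) via Wigner's sum:
With c≡cos(β/2)=0.146715 and s≡sin(β/2)=0.989179, N=[120·6·6·120]^{1/2}=720.000000
The bounds max(0,m−m')=0 and min(l+m,l−m')=3 give 4 terms
  k=0: (−1)^2·720.0000/(72)·0.1467^6·0.9892^2 = +0.000098
  k=1: (−1)^3·720.0000/(24)·0.1467^4·0.9892^4 = -0.013308
  k=2: (−1)^4·720.0000/(48)·0.1467^2·0.9892^6 = +0.302474
  k=3: (−1)^5·720.0000/(720)·0.1467^0·0.9892^8 = -0.916639
d^4_{1,-1}(2.8471) = +0.000098 -0.013308 +0.302474 -0.916639 = -0.627376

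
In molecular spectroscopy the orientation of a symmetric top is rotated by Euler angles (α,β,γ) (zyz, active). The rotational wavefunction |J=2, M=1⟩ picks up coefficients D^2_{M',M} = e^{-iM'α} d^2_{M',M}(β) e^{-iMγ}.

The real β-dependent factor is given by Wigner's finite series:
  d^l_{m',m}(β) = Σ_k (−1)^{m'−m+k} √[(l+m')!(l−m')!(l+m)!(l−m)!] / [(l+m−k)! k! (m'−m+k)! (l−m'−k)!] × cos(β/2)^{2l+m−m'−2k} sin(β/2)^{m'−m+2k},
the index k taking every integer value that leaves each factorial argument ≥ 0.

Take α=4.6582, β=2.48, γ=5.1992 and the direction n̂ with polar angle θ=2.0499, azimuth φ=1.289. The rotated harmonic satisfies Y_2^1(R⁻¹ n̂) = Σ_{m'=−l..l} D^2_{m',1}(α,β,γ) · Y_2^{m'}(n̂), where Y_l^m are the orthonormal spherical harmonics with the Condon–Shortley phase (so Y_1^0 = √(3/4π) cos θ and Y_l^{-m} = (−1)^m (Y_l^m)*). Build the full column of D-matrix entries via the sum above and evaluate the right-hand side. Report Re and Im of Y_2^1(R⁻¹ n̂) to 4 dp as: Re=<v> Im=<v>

Re=0.0355 Im=0.1225

Need the full column D^2_{m',1} for m'=−2..2 at α=4.6582, β=2.48, γ=5.1992.
cos(β/2)=0.324796, sin(β/2)=0.945784
d^2_{-2,1}: single k=3 term ⇒ +0.549562;  D = -0.308120-0.455061i
d^2_{-1,1}: k∈[2..3] ⇒ +0.283092 -0.800143 = -0.517052;  D = -0.443214+0.266278i
d^2_{0,1}: k∈[1..2] ⇒ +0.079378 -0.673074 = -0.593696;  D = -0.277737-0.524725i
d^2_{1,1}: k∈[0..1] ⇒ +0.011129 -0.283092 = -0.271963;  D = +0.246907-0.114021i
d^2_{2,1}: single k=0 term ⇒ -0.064812;  D = +0.023946+0.060226i
Y_2^{m'}(θ=2.0499,φ=1.289) and Σ D·Y over m':
  (-0.3081-0.4551i)·(-0.2571-0.1625i)  (-0.4432+0.2663i)·(-0.0879+0.3036i)  (-0.2777-0.5247i)·(-0.1143+0.0000i)  (+0.2469-0.1140i)·(+0.0879+0.3036i)  (+0.0239+0.0602i)·(-0.2571+0.1625i)
Y_2^1(R⁻¹ n̂) = +0.035518+0.122465i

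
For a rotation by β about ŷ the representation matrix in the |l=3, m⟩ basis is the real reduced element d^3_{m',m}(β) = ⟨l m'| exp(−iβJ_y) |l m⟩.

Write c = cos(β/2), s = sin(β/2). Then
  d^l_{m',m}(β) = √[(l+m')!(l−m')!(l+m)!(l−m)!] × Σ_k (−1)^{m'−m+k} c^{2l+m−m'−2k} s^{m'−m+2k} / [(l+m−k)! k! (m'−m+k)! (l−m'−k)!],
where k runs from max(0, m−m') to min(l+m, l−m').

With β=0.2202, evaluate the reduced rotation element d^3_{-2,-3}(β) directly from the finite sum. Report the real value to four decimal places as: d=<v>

d^3_{-2,-3}(β=0.2202) via Wigner's sum:
c=cos(0.2202/2)=0.993945, s=sin(0.2202/2)=0.109878; N=√[1·120·1·720]=293.938769
k∈{0} keeps every argument non-negative
  k=0: (−1)^1·293.9388/(120)·0.9939^5·0.1099^1 = -0.261094
d^3_{-2,-3}(0.2202) = -0.261094

d=-0.2611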